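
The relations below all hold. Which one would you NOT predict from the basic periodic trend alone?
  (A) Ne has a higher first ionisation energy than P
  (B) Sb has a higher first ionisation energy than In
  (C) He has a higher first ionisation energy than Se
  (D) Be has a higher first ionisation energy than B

(D)

The general trend: first ionisation energy increases across a period and decreases down a group.
(A) Ne (period 2, group 18) vs P (period 3, group 15): the stated order agrees with the simple trend.
(B) Sb (period 5, group 15) vs In (period 5, group 13): the stated order agrees with the simple trend.
(C) He (period 1, group 18) vs Se (period 4, group 16): the stated order agrees with the simple trend.
(D) Be (period 2, group 2) vs B (period 2, group 13): the stated order contradicts the simple trend.
The exception is (D): removing B's lone 2p electron is easier than breaking Be's filled 2s².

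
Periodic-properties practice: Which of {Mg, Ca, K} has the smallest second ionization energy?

Consider each +1 ion: Mg⁺ still has 1 valence electron; Ca⁺ still has 1 valence electron; K⁺ is the bare [Ar] core.
Pulling an electron out of a noble-gas core costs far more than removing a remaining valence electron, so K sits at the high end of IE_2.
Valence configurations: Mg⁺ [Ne]3s¹, Ca⁺ [Ar]4s¹.
Tabulated IE_2 (kJ/mol): Mg 1451, Ca 1145, K 3052.
Overall IE_2 order: Ca < Mg < K.

Ca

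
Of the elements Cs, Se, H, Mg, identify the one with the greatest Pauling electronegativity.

Se

H is in period 1, group 1; Mg is in period 3, group 2; Se is in period 4, group 16; Cs is in period 6, group 1.
Electronegativity increases across a period and decreases down a group, tracking effective nuclear charge and atomic size.
Neither a single period nor a single group — weigh both effects.
Mg > Cs: both effects reinforce here, so Mg is clearly the higher of the two.
H > Mg: the two effects oppose for this pair; the down-group effect wins (2.20 vs 1.31).
Se > H: period and group pull opposite ways; the across-period shift dominates (2.55 vs 2.20).
Approximate values (Pauling): H 2.20, Mg 1.31, Se 2.55, Cs 0.79.
The greatest Pauling electronegativity among these belongs to Se.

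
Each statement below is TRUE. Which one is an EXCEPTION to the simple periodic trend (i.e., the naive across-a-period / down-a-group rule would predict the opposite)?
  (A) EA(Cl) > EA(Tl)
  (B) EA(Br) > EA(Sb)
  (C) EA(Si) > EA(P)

(C)

The general trend: electron affinity increases across a period and decreases down a group.
(A) Cl (period 3, group 17) vs Tl (period 6, group 13): the stated order agrees with the simple trend.
(B) Br (period 4, group 17) vs Sb (period 5, group 15): the stated order agrees with the simple trend.
(C) Si (period 3, group 14) vs P (period 3, group 15): the stated order contradicts the simple trend.
The exception is (C): adding an electron to P's half-filled 3p³ is unfavourable, so Si (3p²) has the more exothermic EA.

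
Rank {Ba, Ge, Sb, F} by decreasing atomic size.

Ba > Sb > Ge > F

F is in period 2, group 17; Ge is in period 4, group 14; Sb is in period 5, group 15; Ba is in period 6, group 2.
Across a period the added protons contract the valence shell; down a group each new principal shell makes the atom larger.
These span different periods and groups, so the two trends combine.
Ge > F: relative to F, both the across-period and down-group shifts push Ge's atomic radius up.
Sb > Ge: the two effects oppose for this pair; the down-group effect wins (140 vs 121 pm).
Ba > Sb: relative to Sb, both the across-period and down-group shifts push Ba's atomic radius up.
Approximate values (pm): F 64, Ge 121, Sb 140, Ba 196.
So from largest to smallest: Ba > Sb > Ge > F.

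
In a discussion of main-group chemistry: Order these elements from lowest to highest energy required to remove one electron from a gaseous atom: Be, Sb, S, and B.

B < Sb < Be < S

Be is in period 2, group 2; B is in period 2, group 13; S is in period 3, group 16; Sb is in period 5, group 15.
First ionization energy rises across a period (greater Z_eff holds electrons more tightly) and falls down a group (valence electrons are farther from the nucleus).
Neither a single period nor a single group — weigh both effects.
Sb > B: the two effects oppose for this pair; the across-period effect wins (831 vs 801 kJ/mol).
Be > Sb: period and group pull opposite ways; the down-group shift dominates (900 vs 831 kJ/mol).
S > Be: period and group pull opposite ways; the across-period shift dominates (1000 vs 900 kJ/mol).
Note the exception: Be has a higher first ionization energy than B, contrary to the simple trend — removing B's lone 2p electron is easier than breaking Be's filled 2s².
Approximate values (kJ/mol): Be 900, B 801, S 1000, Sb 831.
So from lowest to highest: B < Sb < Be < S.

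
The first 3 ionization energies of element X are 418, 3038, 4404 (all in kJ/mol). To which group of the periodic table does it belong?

Group 1

Look for the largest jump between consecutive ionization energies: IE2/IE1 ≈ 7.3, far larger than any earlier ratio.
That jump marks the point where a core electron is being removed. So the atom has 1 valence electron.
A main-group element with 1 valence electron is in group 1.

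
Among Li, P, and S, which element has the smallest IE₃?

P

After 2 electrons have been removed, what remains? Li²⁺ is already 1 electron into the core; P²⁺ still has 3 valence electrons; S²⁺ still has 4 valence electrons.
Breaking into a closed-shell core is much more expensive than removing a leftover valence electron — Li has the largest IE_3 here.
Valence configurations: P²⁺ [Ne]3s²3p¹, S²⁺ [Ne]3s²3p².
The numbers (kJ/mol): Li 11815, P 2914, S 3357.
Hence IE_3: P < S < Li.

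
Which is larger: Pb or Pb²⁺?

Forming Pb²⁺ removes 2 electrons from Pb. Fewer electrons for the same nuclear charge means less shielding and a higher Z_eff on the remaining electrons.
A cation is smaller than its parent atom: Pb²⁺ < Pb.

Pb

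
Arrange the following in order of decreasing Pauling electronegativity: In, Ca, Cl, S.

Cl, S, In, Ca

Smaller atoms with higher effective nuclear charge are more electronegative.
Neither a single period nor a single group — weigh both effects.
In > Ca: period and group pull opposite ways; the across-period shift dominates (1.78 vs 1.00).
S > In: both effects reinforce here, so S is clearly the higher of the two.
Cl > S: both are in period 3; the period trend gives Cl the larger value.
Approximate values (Pauling): S 2.58, Cl 3.16, Ca 1.00, In 1.78.
So from highest to lowest: Cl > S > In > Ca.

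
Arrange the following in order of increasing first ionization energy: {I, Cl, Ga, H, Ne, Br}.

IE₁ increases left→right with effective nuclear charge and decreases top→bottom as the valence shell moves farther out.
Neither a single period nor a single group — weigh both effects.
I > Ga: the two effects oppose for this pair; the across-period effect wins (1008 vs 579 kJ/mol).
Br > I: Br sits above I in group 17, so the down-group effect alone puts Br higher.
Cl > Br: they share group 17; the group trend gives Cl the larger value.
H > Cl: period and group pull opposite ways; the down-group shift dominates (1312 vs 1251 kJ/mol).
Ne > H: period and group pull opposite ways; the across-period shift dominates (2081 vs 1312 kJ/mol).
Approximate values (kJ/mol): H 1312, Ne 2081, Cl 1251, Ga 579, Br 1140, I 1008.
So from lowest to highest: Ga < I < Br < Cl < H < Ne.

Ga, I, Br, Cl, H, Ne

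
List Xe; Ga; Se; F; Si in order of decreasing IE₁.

F, Xe, Se, Si, Ga

F is in period 2, group 17; Si is in period 3, group 14; Ga is in period 4, group 13; Se is in period 4, group 16; Xe is in period 5, group 18.
IE₁ increases left→right with effective nuclear charge and decreases top→bottom as the valence shell moves farther out.
Here both period and group differ, so the two effects have to be weighed against each other.
Si > Ga: both effects reinforce here, so Si is clearly the higher of the two.
Se > Si: the two effects oppose for this pair; the across-period effect wins (941 vs 786 kJ/mol).
Xe > Se: the two effects oppose for this pair; the across-period effect wins (1170 vs 941 kJ/mol).
F > Xe: the two effects oppose for this pair; the down-group effect wins (1681 vs 1170 kJ/mol).
Tabulated first ionization energy (kJ/mol): F 1681, Si 786, Ga 579, Se 941, Xe 1170.
So from highest to lowest: F > Xe > Se > Si > Ga.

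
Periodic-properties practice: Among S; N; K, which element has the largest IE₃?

After 2 electrons have been removed, what remains? S²⁺ still has 4 valence electrons; N²⁺ still has 3 valence electrons; K²⁺ is already 1 electron into the core.
Usually core removal costs more than valence removal, but here the competition is close: a tightly held n=2 valence electron can cost more to remove than an n=3 core electron, so the actual values have to decide it.
Valence configurations: S²⁺ [Ne]3s²3p², N²⁺ [He]2s²2p¹.
The numbers (kJ/mol): S 3357, N 4578, K 4420.
So the third ionization energies run S < K < N.

N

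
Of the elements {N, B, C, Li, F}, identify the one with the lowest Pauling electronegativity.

Li is in period 2, group 1; B is in period 2, group 13; C is in period 2, group 14; N is in period 2, group 15; F is in period 2, group 17.
Electronegativity increases across a period and decreases down a group, tracking effective nuclear charge and atomic size.
All lie in period 2, so electronegativity increases left to right.
The lowest Pauling electronegativity among these belongs to Li.

Li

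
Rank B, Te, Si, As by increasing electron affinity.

B < As < Si < Te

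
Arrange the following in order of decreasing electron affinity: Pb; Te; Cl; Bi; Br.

Cl, Br, Te, Bi, Pb

Cl is in period 3, group 17; Br is in period 4, group 17; Te is in period 5, group 16; Pb is in period 6, group 14; Bi is in period 6, group 15.
Adding an electron releases more energy for atoms nearer the top right (short of the noble gases).
These span different periods and groups, so the two trends combine.
Bi > Pb: Bi lies to the right of Pb in period 6, so the across-period effect alone puts Bi higher.
Te > Bi: both effects reinforce here, so Te is clearly the higher of the two.
Br > Te: relative to Te, both the across-period and down-group shifts push Br's electron affinity up.
Cl > Br: they share group 17; the group trend gives Cl the larger value.
Approximate values (kJ/mol): Cl 349, Br 325, Te 190, Pb 35, Bi 91.
So from highest to lowest: Cl > Br > Te > Bi > Pb.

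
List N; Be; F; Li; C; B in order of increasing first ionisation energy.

IE₁ increases left→right with effective nuclear charge and decreases top→bottom as the valence shell moves farther out.
All lie in period 2; the across-period trend (first ionization energy increases left to right) applies, with the exception below.
Note the exception: Be has a higher first ionization energy than B, contrary to the simple trend — removing B's lone 2p electron is easier than breaking Be's filled 2s².
For reference (kJ/mol): Li 520, Be 900, B 801, C 1086, N 1402, F 1681.
So from lowest to highest: Li < B < Be < C < N < F.

Li < B < Be < C < N < F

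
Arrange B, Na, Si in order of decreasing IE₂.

Na > B > Si

IE_2 is the cost of taking one more electron from the +1 cation: B⁺ still has 2 valence electrons; Na⁺ is the bare [Ne] core; Si⁺ still has 3 valence electrons.
Breaking into a closed-shell core is much more expensive than removing a leftover valence electron — Na has the largest IE_2 here.
Valence configurations: B⁺ [He]2s², Si⁺ [Ne]3s²3p¹.
The numbers (kJ/mol): B 2427, Na 4562, Si 1577.
Overall IE_2 order: Si < B < Na.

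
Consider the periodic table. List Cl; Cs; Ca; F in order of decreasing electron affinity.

Cl > F > Cs > Ca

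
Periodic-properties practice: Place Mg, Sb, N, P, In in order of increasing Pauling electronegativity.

N is in period 2, group 15; Mg is in period 3, group 2; P is in period 3, group 15; In is in period 5, group 13; Sb is in period 5, group 15.
Smaller atoms with higher effective nuclear charge are more electronegative.
These span different periods and groups, so the two trends combine.
In > Mg: period and group pull opposite ways; the across-period shift dominates (1.78 vs 1.31).
Sb > In: Sb lies to the right of In in period 5, so the across-period effect alone puts Sb higher.
P > Sb: P sits above Sb in group 15, so the down-group effect alone puts P higher.
N > P: N sits above P in group 15, so the down-group effect alone puts N higher.
Tabulated electronegativity (Pauling): N 3.04, Mg 1.31, P 2.19, In 1.78, Sb 2.05.
So from lowest to highest: Mg < In < Sb < P < N.

Mg < In < Sb < P < N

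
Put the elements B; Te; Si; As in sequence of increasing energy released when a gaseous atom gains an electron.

B is in period 2, group 13; Si is in period 3, group 14; As is in period 4, group 15; Te is in period 5, group 16.
EA tends to increase across a period and decrease down a group, though the pattern is less regular than for IE or radius.
These sit on a diagonal, where the across-period and down-group effects partly cancel.
As > B: period and group pull opposite ways; the across-period shift dominates (78 vs 27 kJ/mol).
Si > As: period and group pull opposite ways; the down-group shift dominates (134 vs 78 kJ/mol).
Te > Si: period and group pull opposite ways; the across-period shift dominates (190 vs 134 kJ/mol).
Tabulated electron affinity (kJ/mol): B 27, Si 134, As 78, Te 190.
So from lowest to highest: B < As < Si < Te.

B < As < Si < Te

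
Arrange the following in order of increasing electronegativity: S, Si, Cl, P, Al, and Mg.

Atoms toward the upper right of the periodic table pull bonding electrons most strongly.
All lie in period 3, so electronegativity increases left to right.
So from lowest to highest: Mg < Al < Si < P < S < Cl.

Mg < Al < Si < P < S < Cl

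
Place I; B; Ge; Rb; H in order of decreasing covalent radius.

Moving right in a period, electrons are added to the same shell under a stronger nuclear pull, so atoms get smaller; moving down, a new shell is opened and atoms get larger.
Here both period and group differ, so the two effects have to be weighed against each other.
B > H: period and group pull opposite ways; the down-group shift dominates (85 vs 32 pm).
Ge > B: period and group pull opposite ways; the down-group shift dominates (121 vs 85 pm).
I > Ge: the two effects oppose for this pair; the down-group effect wins (133 vs 121 pm).
Rb > I: both are in period 5; the period trend gives Rb the larger value.
For reference (pm): H 32, B 85, Ge 121, Rb 210, I 133.
So from largest to smallest: Rb > I > Ge > B > H.

Rb > I > Ge > B > H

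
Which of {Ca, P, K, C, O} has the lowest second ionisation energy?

Ca

Consider each +1 ion: Ca⁺ still has 1 valence electron; P⁺ still has 4 valence electrons; K⁺ is the bare [Ar] core; C⁺ still has 3 valence electrons; O⁺ still has 5 valence electrons.
Usually core removal costs more than valence removal, but here the competition is close: a tightly held n=2 valence electron can cost more to remove than an n=3 core electron, so the actual values have to decide it.
Valence configurations: Ca⁺ [Ar]4s¹, P⁺ [Ne]3s²3p², C⁺ [He]2s²2p¹, O⁺ [He]2s²2p³.
The numbers (kJ/mol): Ca 1145, P 1907, K 3052, C 2353, O 3388.
Hence IE_2: Ca < P < C < K < O.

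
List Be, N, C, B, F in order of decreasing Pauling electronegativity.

Be is in period 2, group 2; B is in period 2, group 13; C is in period 2, group 14; N is in period 2, group 15; F is in period 2, group 17.
Smaller atoms with higher effective nuclear charge are more electronegative.
All lie in period 2, so electronegativity increases left to right.
So from highest to lowest: F > N > C > B > Be.

F, N, C, B, Be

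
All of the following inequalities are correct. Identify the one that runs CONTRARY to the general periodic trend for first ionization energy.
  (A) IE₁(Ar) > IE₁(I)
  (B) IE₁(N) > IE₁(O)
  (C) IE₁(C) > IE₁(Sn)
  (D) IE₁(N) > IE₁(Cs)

(B)

The general trend: first ionization energy increases across a period and decreases down a group.
(A) Ar (period 3, group 18) vs I (period 5, group 17): the stated order agrees with the simple trend.
(B) N (period 2, group 15) vs O (period 2, group 16): the stated order contradicts the simple trend.
(C) C (period 2, group 14) vs Sn (period 5, group 14): the stated order agrees with the simple trend.
(D) N (period 2, group 15) vs Cs (period 6, group 1): the stated order agrees with the simple trend.
The exception is (B): pairing an electron in O's 2p⁴ costs repulsion energy, so O ionizes more easily than half-filled N (2p³).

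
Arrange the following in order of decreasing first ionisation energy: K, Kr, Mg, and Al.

Mg is in period 3, group 2; Al is in period 3, group 13; K is in period 4, group 1; Kr is in period 4, group 18.
Removing the outermost electron gets harder across a period and easier down a group.
Neither a single period nor a single group — weigh both effects.
Al > K: relative to K, both the across-period and down-group shifts push Al's first ionization energy up.
Mg > Al: this pair runs against the simple trend — see the exception note.
Kr > Mg: the two effects oppose for this pair; the across-period effect wins (1351 vs 738 kJ/mol).
Note the exception: Mg has a higher first ionization energy than Al, contrary to the simple trend — Al's single 3p electron is easier to remove than one from Mg's filled 3s².
For reference (kJ/mol): Mg 738, Al 578, K 419, Kr 1351.
So from highest to lowest: Kr > Mg > Al > K.

Kr > Mg > Al > K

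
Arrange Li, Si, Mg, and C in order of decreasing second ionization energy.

Li, C, Si, Mg

The second ionization energy removes an electron from the +1 ion. For each element: Li⁺ is the bare [He] core; Si⁺ still has 3 valence electrons; Mg⁺ still has 1 valence electron; C⁺ still has 3 valence electrons.
Breaking into a closed-shell core is much more expensive than removing a leftover valence electron — Li has the largest IE_2 here.
Valence configurations: Si⁺ [Ne]3s²3p¹, Mg⁺ [Ne]3s¹, C⁺ [He]2s²2p¹.
The numbers (kJ/mol): Li 7298, Si 1577, Mg 1451, C 2353.
Overall IE_2 order: Mg < Si < C < Li.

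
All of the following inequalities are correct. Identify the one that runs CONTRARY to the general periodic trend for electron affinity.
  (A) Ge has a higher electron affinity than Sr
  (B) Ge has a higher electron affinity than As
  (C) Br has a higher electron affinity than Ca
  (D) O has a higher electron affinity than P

The general trend: electron affinity increases across a period and decreases down a group.
(A) Ge (period 4, group 14) vs Sr (period 5, group 2): the stated order agrees with the simple trend.
(B) Ge (period 4, group 14) vs As (period 4, group 15): the stated order contradicts the simple trend.
(C) Br (period 4, group 17) vs Ca (period 4, group 2): the stated order agrees with the simple trend.
(D) O (period 2, group 16) vs P (period 3, group 15): the stated order agrees with the simple trend.
The exception is (B): adding an electron to As's half-filled 4p³ is unfavourable, so Ge (4p²) has the more exothermic EA.

(B)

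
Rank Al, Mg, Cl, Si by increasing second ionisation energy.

Mg < Si < Al < Cl

Consider each +1 ion: Al⁺ still has 2 valence electrons; Mg⁺ still has 1 valence electron; Cl⁺ still has 6 valence electrons; Si⁺ still has 3 valence electrons.
All are still removing valence electrons, so compare the +1 ions as you would atoms: IE_2 generally rises across a period (higher Z_eff) and falls down a group (larger shell), subject to the usual subshell exceptions.
Valence configurations: Al⁺ [Ne]3s², Mg⁺ [Ne]3s¹, Cl⁺ [Ne]3s²3p⁴, Si⁺ [Ne]3s²3p¹.
Si⁺ loses a lone 3p electron whereas Al⁺ must break into a filled 3s² pair, so IE_2(Al) > IE_2(Si) even though Si has the higher nuclear charge.
Tabulated IE_2 (kJ/mol): Al 1817, Mg 1451, Cl 2298, Si 1577.
Putting it together, IE_2: Mg < Si < Al < Cl.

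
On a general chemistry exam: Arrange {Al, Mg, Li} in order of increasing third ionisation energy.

Al, Mg, Li

IE_3 is the cost of taking one more electron from the +2 cation: Al²⁺ still has 1 valence electron; Mg²⁺ is the bare [Ne] core; Li²⁺ is already 1 electron into the core.
Pulling an electron out of a noble-gas core costs far more than removing a remaining valence electron, so Mg and Li sit at the high end of IE_3.
The numbers (kJ/mol): Al 2745, Mg 7733, Li 11815.
Overall IE_3 order: Al < Mg < Li.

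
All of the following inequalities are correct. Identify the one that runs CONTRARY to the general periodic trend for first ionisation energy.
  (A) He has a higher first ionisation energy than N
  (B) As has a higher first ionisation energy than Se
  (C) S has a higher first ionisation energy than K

(B)

The general trend: first ionisation energy increases across a period and decreases down a group.
(A) He (period 1, group 18) vs N (period 2, group 15): the stated order agrees with the simple trend.
(B) As (period 4, group 15) vs Se (period 4, group 16): the stated order contradicts the simple trend.
(C) S (period 3, group 16) vs K (period 4, group 1): the stated order agrees with the simple trend.
The exception is (B): Se (4p⁴) ionizes more easily than half-filled As (4p³).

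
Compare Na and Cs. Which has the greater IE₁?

Na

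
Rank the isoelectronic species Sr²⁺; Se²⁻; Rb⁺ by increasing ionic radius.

Sr²⁺ < Rb⁺ < Se²⁻

All of these have 36 electrons, so size is governed by nuclear charge alone: the more protons, the stronger the pull on the same electron cloud, and the smaller the ion.
Nuclear charges: Sr²⁺ (Z=38), Rb⁺ (Z=37), Se²⁻ (Z=34).
Smallest to largest: Sr²⁺ < Rb⁺ < Se²⁻.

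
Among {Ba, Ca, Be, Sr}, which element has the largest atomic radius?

Ba

Be is in period 2, group 2; Ca is in period 4, group 2; Sr is in period 5, group 2; Ba is in period 6, group 2.
Moving right in a period, electrons are added to the same shell under a stronger nuclear pull, so atoms get smaller; moving down, a new shell is opened and atoms get larger.
All are in group 2, so atomic radius increases down the group.
The largest atomic radius among these belongs to Ba.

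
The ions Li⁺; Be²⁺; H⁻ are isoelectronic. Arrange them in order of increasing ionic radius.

Be²⁺, Li⁺, H⁻

All of these have 2 electrons, so size is governed by nuclear charge alone: the more protons, the stronger the pull on the same electron cloud, and the smaller the ion.
Nuclear charges: Be²⁺ (Z=4), Li⁺ (Z=3), H⁻ (Z=1).
Smallest to largest: Be²⁺ < Li⁺ < H⁻.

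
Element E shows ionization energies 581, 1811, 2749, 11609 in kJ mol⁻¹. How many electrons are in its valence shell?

3

Look for the largest jump between consecutive ionization energies: IE4/IE3 ≈ 4.2, far larger than any earlier ratio.
That jump marks the point where a core electron is being removed. So the atom has 3 valence electrons.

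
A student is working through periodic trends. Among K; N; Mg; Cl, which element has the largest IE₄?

Mg

The fourth ionization energy removes an electron from the +3 ion. For each element: K³⁺ is already 2 electrons into the core; N³⁺ still has 2 valence electrons; Mg³⁺ is already 1 electron into the core; Cl³⁺ still has 4 valence electrons.
Usually core removal costs more than valence removal, but here the competition is close: a tightly held n=2 valence electron can cost more to remove than an n=3 core electron, so the actual values have to decide it.
Valence configurations: N³⁺ [He]2s², Cl³⁺ [Ne]3s²3p².
Tabulated IE_4 (kJ/mol): K 5877, N 7475, Mg 10543, Cl 5159.
Hence IE_4: Cl < K < N < Mg.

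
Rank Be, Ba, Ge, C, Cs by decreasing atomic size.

Be is in period 2, group 2; C is in period 2, group 14; Ge is in period 4, group 14; Cs is in period 6, group 1; Ba is in period 6, group 2.
Moving right in a period, electrons are added to the same shell under a stronger nuclear pull, so atoms get smaller; moving down, a new shell is opened and atoms get larger.
Neither a single period nor a single group — weigh both effects.
Be > C: both are in period 2; the period trend gives Be the larger value.
Ge > Be: the two effects oppose for this pair; the down-group effect wins (121 vs 102 pm).
Ba > Ge: both effects reinforce here, so Ba is clearly the larger of the two.
Cs > Ba: both are in period 6; the period trend gives Cs the larger value.
Tabulated atomic radius (pm): Be 102, C 75, Ge 121, Cs 232, Ba 196.
So from largest to smallest: Cs > Ba > Ge > Be > C.

Cs > Ba > Ge > Be > C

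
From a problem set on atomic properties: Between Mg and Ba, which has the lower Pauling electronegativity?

Mg is in period 3, group 2; Ba is in period 6, group 2.
EN rises left→right (higher Z_eff, smaller atoms) and falls top→bottom (larger, more shielded atoms).
All are in group 2, so electronegativity increases up the group.
So Ba has the lower Pauling electronegativity (Ba < Mg).

Ba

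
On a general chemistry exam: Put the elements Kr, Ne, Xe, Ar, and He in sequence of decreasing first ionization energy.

He, Ne, Ar, Kr, Xe

He is in period 1, group 18; Ne is in period 2, group 18; Ar is in period 3, group 18; Kr is in period 4, group 18; Xe is in period 5, group 18.
Removing the outermost electron gets harder across a period and easier down a group.
All are in group 18, so first ionization energy increases up the group.
So from highest to lowest: He > Ne > Ar > Kr > Xe.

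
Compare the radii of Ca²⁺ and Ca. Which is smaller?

Forming Ca²⁺ removes 2 electrons from Ca. Fewer electrons for the same nuclear charge means less shielding and a higher Z_eff on the remaining electrons, and for main-group metals the entire outer shell is lost.
A cation is smaller than its parent atom: Ca²⁺ < Ca.

Ca²⁺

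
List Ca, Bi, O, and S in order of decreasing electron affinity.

S, O, Bi, Ca

EA tends to increase across a period and decrease down a group, though the pattern is less regular than for IE or radius.
Neither a single period nor a single group — weigh both effects.
Bi > Ca: the two effects oppose for this pair; the across-period effect wins (91 vs 2 kJ/mol).
O > Bi: relative to Bi, both the across-period and down-group shifts push O's electron affinity up.
S > O: this pair runs against the simple trend — see the exception note.
Note the exception: S has a higher electron affinity than O, contrary to the simple trend — the compact 2p subshell of O repels the added electron more than S's larger 3p does.
For reference (kJ/mol): O 141, S 200, Ca 2, Bi 91.
So from highest to lowest: S > O > Bi > Ca.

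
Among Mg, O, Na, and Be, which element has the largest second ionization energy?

IE_2 is the cost of taking one more electron from the +1 cation: Mg⁺ still has 1 valence electron; O⁺ still has 5 valence electrons; Na⁺ is the bare [Ne] core; Be⁺ still has 1 valence electron.
Core electrons are held far more tightly than valence electrons, so Na tops the IE_2 order.
Valence configurations: Mg⁺ [Ne]3s¹, O⁺ [He]2s²2p³, Be⁺ [He]2s¹.
The numbers (kJ/mol): Mg 1451, O 3388, Na 4562, Be 1757.
So the second ionization energies run Mg < Be < O < Na.

Na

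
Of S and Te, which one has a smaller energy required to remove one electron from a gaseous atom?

Removing the outermost electron gets harder across a period and easier down a group.
All are in group 16, so first ionization energy increases up the group.
So Te has the smaller energy required to remove one electron from a gaseous atom (Te < S).

Te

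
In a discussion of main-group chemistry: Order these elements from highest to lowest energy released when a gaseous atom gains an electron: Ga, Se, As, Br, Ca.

Ca is in period 4, group 2; Ga is in period 4, group 13; As is in period 4, group 15; Se is in period 4, group 16; Br is in period 4, group 17.
Adding an electron releases more energy for atoms nearer the top right (short of the noble gases).
All lie in period 4, so electron affinity increases left to right.
So from highest to lowest: Br > Se > As > Ga > Ca.

Br > Se > As > Ga > Ca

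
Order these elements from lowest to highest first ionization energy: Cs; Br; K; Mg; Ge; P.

Mg is in period 3, group 2; P is in period 3, group 15; K is in period 4, group 1; Ge is in period 4, group 14; Br is in period 4, group 17; Cs is in period 6, group 1.
Across a period the outer electron is held more tightly (higher IE₁); down a group it sits in a higher shell, more shielded, and comes off more easily.
Here both period and group differ, so the two effects have to be weighed against each other.
K > Cs: K sits above Cs in group 1, so the down-group effect alone puts K higher.
Mg > K: both effects reinforce here, so Mg is clearly the higher of the two.
Ge > Mg: the two effects oppose for this pair; the across-period effect wins (762 vs 738 kJ/mol).
P > Ge: both effects reinforce here, so P is clearly the higher of the two.
Br > P: the two effects oppose for this pair; the across-period effect wins (1140 vs 1012 kJ/mol).
Approximate values (kJ/mol): Mg 738, P 1012, K 419, Ge 762, Br 1140, Cs 376.
So from lowest to highest: Cs < K < Mg < Ge < P < Br.

Cs, K, Mg, Ge, P, Br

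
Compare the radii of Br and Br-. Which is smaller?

Br

Forming Br- adds 1 electron to Br. More electron–electron repulsion in the same shell, with unchanged nuclear charge, lets the cloud expand.
An anion is larger than its parent atom: Br- > Br.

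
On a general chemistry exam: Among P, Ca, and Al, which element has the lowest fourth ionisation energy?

P

IE_4 is the cost of taking one more electron from the +3 cation: P³⁺ still has 2 valence electrons; Ca³⁺ is already 1 electron into the core; Al³⁺ is the bare [Ne] core.
Pulling an electron out of a noble-gas core costs far more than removing a remaining valence electron, so Ca and Al sit at the high end of IE_4.
Tabulated IE_4 (kJ/mol): P 4964, Ca 6491, Al 11577.
Putting it together, IE_4: P < Ca < Al.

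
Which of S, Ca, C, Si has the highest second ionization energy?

C

IE_2 is the cost of taking one more electron from the +1 cation: S⁺ still has 5 valence electrons; Ca⁺ still has 1 valence electron; C⁺ still has 3 valence electrons; Si⁺ still has 3 valence electrons.
All are still removing valence electrons, so compare the +1 ions as you would atoms: IE_2 generally rises across a period (higher Z_eff) and falls down a group (larger shell), subject to the usual subshell exceptions.
Valence configurations: S⁺ [Ne]3s²3p³, Ca⁺ [Ar]4s¹, C⁺ [He]2s²2p¹, Si⁺ [Ne]3s²3p¹.
Tabulated IE_2 (kJ/mol): S 2252, Ca 1145, C 2353, Si 1577.
So the second ionization energies run Ca < Si < S < C.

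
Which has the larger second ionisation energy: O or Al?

O

Consider each +1 ion: O⁺ still has 5 valence electrons; Al⁺ still has 2 valence electrons.
All are still removing valence electrons, so compare the +1 ions as you would atoms: IE_2 generally rises across a period (higher Z_eff) and falls down a group (larger shell), subject to the usual subshell exceptions.
Valence configurations: O⁺ [He]2s²2p³, Al⁺ [Ne]3s².
Tabulated IE_2 (kJ/mol): O 3388, Al 1817.
Hence IE_2: Al < O.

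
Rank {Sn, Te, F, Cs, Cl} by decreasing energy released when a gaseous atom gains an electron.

F is in period 2, group 17; Cl is in period 3, group 17; Sn is in period 5, group 14; Te is in period 5, group 16; Cs is in period 6, group 1.
Adding an electron releases more energy for atoms nearer the top right (short of the noble gases).
Here both period and group differ, so the two effects have to be weighed against each other.
Sn > Cs: both effects reinforce here, so Sn is clearly the higher of the two.
Te > Sn: Te lies to the right of Sn in period 5, so the across-period effect alone puts Te higher.
F > Te: both effects reinforce here, so F is clearly the higher of the two.
Cl > F: this pair runs against the simple trend — see the exception note.
Note the exception: Cl has a higher electron affinity than F, contrary to the simple trend — F's small 2p subshell makes the incoming electron feel strong e⁻–e⁻ repulsion, so Cl actually releases more energy on gaining an electron.
Tabulated electron affinity (kJ/mol): F 328, Cl 349, Sn 107, Te 190, Cs 46.
So from highest to lowest: Cl > F > Te > Sn > Cs.

Cl, F, Te, Sn, Cs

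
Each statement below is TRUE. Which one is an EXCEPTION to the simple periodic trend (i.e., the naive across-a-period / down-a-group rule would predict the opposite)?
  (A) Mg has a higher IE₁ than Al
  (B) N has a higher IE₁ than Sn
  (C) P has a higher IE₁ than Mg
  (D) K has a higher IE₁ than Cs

The general trend: IE₁ increases across a period and decreases down a group.
(A) Mg (period 3, group 2) vs Al (period 3, group 13): the stated order contradicts the simple trend.
(B) N (period 2, group 15) vs Sn (period 5, group 14): the stated order agrees with the simple trend.
(C) P (period 3, group 15) vs Mg (period 3, group 2): the stated order agrees with the simple trend.
(D) K (period 4, group 1) vs Cs (period 6, group 1): the stated order agrees with the simple trend.
The exception is (A): Al's single 3p electron is easier to remove than one from Mg's filled 3s².

(A)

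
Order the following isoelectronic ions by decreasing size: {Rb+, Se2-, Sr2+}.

Se2- > Rb+ > Sr2+

All of these have 36 electrons, so size is governed by nuclear charge alone: the more protons, the stronger the pull on the same electron cloud, and the smaller the ion.
Nuclear charges: Sr2+ (Z=38), Rb+ (Z=37), Se2- (Z=34).
Largest to smallest: Se2- > Rb+ > Sr2+.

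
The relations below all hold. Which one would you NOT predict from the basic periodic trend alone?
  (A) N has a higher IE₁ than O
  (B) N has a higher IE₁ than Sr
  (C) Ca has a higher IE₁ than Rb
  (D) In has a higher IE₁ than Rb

The general trend: IE₁ increases across a period and decreases down a group.
(A) N (period 2, group 15) vs O (period 2, group 16): the stated order contradicts the simple trend.
(B) N (period 2, group 15) vs Sr (period 5, group 2): the stated order agrees with the simple trend.
(C) Ca (period 4, group 2) vs Rb (period 5, group 1): the stated order agrees with the simple trend.
(D) In (period 5, group 13) vs Rb (period 5, group 1): the stated order agrees with the simple trend.
The exception is (A): pairing an electron in O's 2p⁴ costs repulsion energy, so O ionizes more easily than half-filled N (2p³).

(A)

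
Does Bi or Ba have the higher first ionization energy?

Ba is in period 6, group 2; Bi is in period 6, group 15.
Removing the outermost electron gets harder across a period and easier down a group.
All lie in period 6, so first ionization energy increases left to right.
So Bi has the higher first ionization energy (Bi > Ba).

Bi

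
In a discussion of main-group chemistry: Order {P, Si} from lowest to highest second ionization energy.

The second ionization energy removes an electron from the +1 ion. For each element: P⁺ still has 4 valence electrons; Si⁺ still has 3 valence electrons.
All are still removing valence electrons, so compare the +1 ions as you would atoms: IE_2 generally rises across a period (higher Z_eff) and falls down a group (larger shell), subject to the usual subshell exceptions.
Valence configurations: P⁺ [Ne]3s²3p², Si⁺ [Ne]3s²3p¹.
The numbers (kJ/mol): P 1907, Si 1577.
So the second ionization energies run Si < P.

Si, P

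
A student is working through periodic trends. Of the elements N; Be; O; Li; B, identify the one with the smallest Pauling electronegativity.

Li

Li is in period 2, group 1; Be is in period 2, group 2; B is in period 2, group 13; N is in period 2, group 15; O is in period 2, group 16.
EN rises left→right (higher Z_eff, smaller atoms) and falls top→bottom (larger, more shielded atoms).
All lie in period 2, so electronegativity increases left to right.
The smallest Pauling electronegativity among these belongs to Li.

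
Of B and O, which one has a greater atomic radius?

B

B is in period 2, group 13; O is in period 2, group 16.
Across a period the added protons contract the valence shell; down a group each new principal shell makes the atom larger.
All lie in period 2, so atomic radius increases right to left.
So B has the greater atomic radius (B > O).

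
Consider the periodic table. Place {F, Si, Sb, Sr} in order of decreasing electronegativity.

Electronegativity increases across a period and decreases down a group, tracking effective nuclear charge and atomic size.
Neither a single period nor a single group — weigh both effects.
Si > Sr: relative to Sr, both the across-period and down-group shifts push Si's electronegativity up.
Sb > Si: period and group pull opposite ways; the across-period shift dominates (2.05 vs 1.90).
F > Sb: both effects reinforce here, so F is clearly the higher of the two.
For reference (Pauling): F 3.98, Si 1.90, Sr 0.95, Sb 2.05.
So from highest to lowest: F > Sb > Si > Sr.

F > Sb > Si > Sr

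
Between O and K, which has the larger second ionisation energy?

O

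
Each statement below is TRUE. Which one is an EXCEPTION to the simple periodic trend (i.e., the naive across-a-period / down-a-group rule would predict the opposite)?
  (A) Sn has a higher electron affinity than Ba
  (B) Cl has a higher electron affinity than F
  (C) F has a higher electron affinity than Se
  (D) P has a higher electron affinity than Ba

(B)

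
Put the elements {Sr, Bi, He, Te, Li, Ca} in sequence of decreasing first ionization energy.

He is in period 1, group 18; Li is in period 2, group 1; Ca is in period 4, group 2; Sr is in period 5, group 2; Te is in period 5, group 16; Bi is in period 6, group 15.
IE₁ increases left→right with effective nuclear charge and decreases top→bottom as the valence shell moves farther out.
Here both period and group differ, so the two effects have to be weighed against each other.
Sr > Li: the two effects oppose for this pair; the across-period effect wins (550 vs 520 kJ/mol).
Ca > Sr: they share group 2; the group trend gives Ca the larger value.
Bi > Ca: period and group pull opposite ways; the across-period shift dominates (703 vs 590 kJ/mol).
Te > Bi: relative to Bi, both the across-period and down-group shifts push Te's first ionization energy up.
He > Te: both effects reinforce here, so He is clearly the higher of the two.
Approximate values (kJ/mol): He 2372, Li 520, Ca 590, Sr 550, Te 869, Bi 703.
So from highest to lowest: He > Te > Bi > Ca > Sr > Li.

He > Te > Bi > Ca > Sr > Li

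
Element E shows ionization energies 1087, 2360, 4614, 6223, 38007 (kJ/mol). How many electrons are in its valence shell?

4

Look for the largest jump between consecutive ionization energies: IE5/IE4 ≈ 6.1, far larger than any earlier ratio.
That jump marks the point where a core electron is being removed. So the atom has 4 valence electrons.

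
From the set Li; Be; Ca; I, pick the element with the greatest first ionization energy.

Li is in period 2, group 1; Be is in period 2, group 2; Ca is in period 4, group 2; I is in period 5, group 17.
IE₁ increases left→right with effective nuclear charge and decreases top→bottom as the valence shell moves farther out.
Here both period and group differ, so the two effects have to be weighed against each other.
Ca > Li: period and group pull opposite ways; the across-period shift dominates (590 vs 520 kJ/mol).
Be > Ca: they share group 2; the group trend gives Be the larger value.
I > Be: period and group pull opposite ways; the across-period shift dominates (1008 vs 900 kJ/mol).
Tabulated first ionization energy (kJ/mol): Li 520, Be 900, Ca 590, I 1008.
The greatest first ionization energy among these belongs to I.

I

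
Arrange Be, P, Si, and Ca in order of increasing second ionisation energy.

After 1 electron has been removed, what remains? Be⁺ still has 1 valence electron; P⁺ still has 4 valence electrons; Si⁺ still has 3 valence electrons; Ca⁺ still has 1 valence electron.
All are still removing valence electrons, so compare the +1 ions as you would atoms: IE_2 generally rises across a period (higher Z_eff) and falls down a group (larger shell), subject to the usual subshell exceptions.
Valence configurations: Be⁺ [He]2s¹, P⁺ [Ne]3s²3p², Si⁺ [Ne]3s²3p¹, Ca⁺ [Ar]4s¹.
Tabulated IE_2 (kJ/mol): Be 1757, P 1907, Si 1577, Ca 1145.
Overall IE_2 order: Ca < Si < Be < P.

Ca < Si < Be < P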